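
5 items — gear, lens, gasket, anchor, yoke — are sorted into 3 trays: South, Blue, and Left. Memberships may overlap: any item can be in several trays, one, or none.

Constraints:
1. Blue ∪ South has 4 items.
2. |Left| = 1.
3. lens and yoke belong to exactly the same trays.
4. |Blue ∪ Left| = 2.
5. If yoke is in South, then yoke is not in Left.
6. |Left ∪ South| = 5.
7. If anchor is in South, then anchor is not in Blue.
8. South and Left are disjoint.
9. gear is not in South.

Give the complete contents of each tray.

South = {anchor, gasket, lens, yoke}; Blue = {gasket}; Left = {gear}

From (9): gear ∉ South.
Suppose gear ∈ Blue: no assignment then satisfies all the clues, so gear ∉ Blue.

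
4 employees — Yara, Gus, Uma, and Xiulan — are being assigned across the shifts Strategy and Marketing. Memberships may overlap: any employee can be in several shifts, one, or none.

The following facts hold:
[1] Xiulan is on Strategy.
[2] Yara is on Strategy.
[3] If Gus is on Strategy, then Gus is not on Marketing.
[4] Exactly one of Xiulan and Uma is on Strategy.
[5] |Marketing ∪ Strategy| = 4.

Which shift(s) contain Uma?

Uma: Marketing

From (1): Xiulan ∈ Strategy.
From (2): Yara ∈ Strategy.
(4) (exactly one): Uma ∉ Strategy.
Suppose Uma ∉ Marketing: no assignment then satisfies all the clues, so Uma ∈ Marketing.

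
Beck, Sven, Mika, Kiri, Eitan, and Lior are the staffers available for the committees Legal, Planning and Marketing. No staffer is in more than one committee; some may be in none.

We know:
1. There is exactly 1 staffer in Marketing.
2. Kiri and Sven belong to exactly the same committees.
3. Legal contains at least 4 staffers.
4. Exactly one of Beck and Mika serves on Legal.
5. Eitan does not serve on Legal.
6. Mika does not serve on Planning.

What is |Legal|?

From (5): Eitan ∉ Legal.
From (6): Mika ∉ Planning.
Suppose Sven ∉ Legal: no assignment then satisfies all the clues, so Sven ∈ Legal.

4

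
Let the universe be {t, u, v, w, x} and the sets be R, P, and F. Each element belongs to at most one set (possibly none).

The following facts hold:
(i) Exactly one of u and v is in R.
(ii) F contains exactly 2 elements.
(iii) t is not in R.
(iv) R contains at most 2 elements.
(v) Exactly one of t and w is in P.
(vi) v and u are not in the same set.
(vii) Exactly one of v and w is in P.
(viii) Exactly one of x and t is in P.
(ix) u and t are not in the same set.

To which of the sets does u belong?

u: R

From (iii): t ∉ R.
Suppose u ∉ R: no assignment then satisfies all the clues, so u ∈ R.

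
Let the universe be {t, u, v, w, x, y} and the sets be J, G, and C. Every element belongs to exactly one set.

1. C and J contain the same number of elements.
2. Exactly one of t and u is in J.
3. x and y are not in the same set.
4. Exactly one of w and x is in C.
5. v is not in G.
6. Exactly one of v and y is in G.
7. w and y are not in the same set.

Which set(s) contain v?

v: C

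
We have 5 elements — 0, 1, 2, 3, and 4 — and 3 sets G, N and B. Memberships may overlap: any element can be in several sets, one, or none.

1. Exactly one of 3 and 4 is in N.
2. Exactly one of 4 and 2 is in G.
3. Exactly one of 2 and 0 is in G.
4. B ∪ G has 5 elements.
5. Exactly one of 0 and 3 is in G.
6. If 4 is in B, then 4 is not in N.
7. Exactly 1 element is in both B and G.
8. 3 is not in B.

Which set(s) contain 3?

3: G, N

From (8): 3 ∉ B.
Suppose 3 ∉ G: no assignment then satisfies all the clues, so 3 ∈ G.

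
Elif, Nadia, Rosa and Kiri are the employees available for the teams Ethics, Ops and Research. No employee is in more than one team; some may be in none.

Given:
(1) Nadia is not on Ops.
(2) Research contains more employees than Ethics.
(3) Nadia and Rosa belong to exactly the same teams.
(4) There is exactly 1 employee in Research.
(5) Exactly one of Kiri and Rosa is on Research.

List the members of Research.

Research = {Kiri}

From (1): Nadia ∉ Ops.
(3): Rosa matches Nadia: Rosa ∉ Ops.
Suppose Elif ∈ Research: no assignment then satisfies all the clues, so Elif ∉ Research.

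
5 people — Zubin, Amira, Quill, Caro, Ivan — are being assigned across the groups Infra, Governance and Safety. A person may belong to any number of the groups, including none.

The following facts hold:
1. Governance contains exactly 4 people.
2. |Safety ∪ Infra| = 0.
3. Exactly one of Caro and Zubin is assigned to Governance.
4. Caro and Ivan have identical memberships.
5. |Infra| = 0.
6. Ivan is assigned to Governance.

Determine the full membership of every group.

Infra = {}; Governance = {Amira, Caro, Ivan, Quill}; Safety = {}

From (6): Ivan ∈ Governance.
(4): Caro matches Ivan: Caro ∈ Governance.
(5): Infra already has 0, so the rest are out.
(3) (exactly one): Zubin ∉ Governance.
(1): only 4 candidates remain for Governance, so all are in.
Suppose Zubin ∈ Safety: no assignment then satisfies all the clues, so Zubin ∉ Safety.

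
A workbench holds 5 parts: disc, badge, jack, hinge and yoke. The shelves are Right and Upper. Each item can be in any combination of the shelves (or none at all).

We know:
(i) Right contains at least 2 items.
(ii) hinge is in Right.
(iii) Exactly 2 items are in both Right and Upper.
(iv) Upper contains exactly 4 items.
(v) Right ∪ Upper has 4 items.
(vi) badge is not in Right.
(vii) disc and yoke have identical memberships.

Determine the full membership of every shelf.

From (ii): hinge ∈ Right.
From (vi): badge ∉ Right.
Suppose disc ∈ Right: no assignment then satisfies all the clues, so disc ∉ Right.

Right = {hinge, jack}; Upper = {disc, hinge, jack, yoke}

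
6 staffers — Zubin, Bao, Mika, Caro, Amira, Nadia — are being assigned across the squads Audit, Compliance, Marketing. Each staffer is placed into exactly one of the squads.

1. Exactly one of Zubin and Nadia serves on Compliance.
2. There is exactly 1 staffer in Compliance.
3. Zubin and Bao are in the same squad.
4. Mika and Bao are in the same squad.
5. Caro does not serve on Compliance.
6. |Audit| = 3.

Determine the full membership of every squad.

Audit = {Bao, Mika, Zubin}; Compliance = {Nadia}; Marketing = {Amira, Caro}

From (5): Caro ∉ Compliance.
Suppose Zubin ∉ Audit: no assignment then satisfies all the clues, so Zubin ∈ Audit.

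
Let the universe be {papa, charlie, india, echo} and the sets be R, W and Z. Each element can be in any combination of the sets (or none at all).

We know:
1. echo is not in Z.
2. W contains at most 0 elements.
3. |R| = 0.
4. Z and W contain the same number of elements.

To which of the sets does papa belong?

From (1): echo ∉ Z.
(2): W already has 0, so the rest are out.
(3): R already has 0, so the rest are out.
Suppose papa ∈ Z: no assignment then satisfies all the clues, so papa ∉ Z.

papa: none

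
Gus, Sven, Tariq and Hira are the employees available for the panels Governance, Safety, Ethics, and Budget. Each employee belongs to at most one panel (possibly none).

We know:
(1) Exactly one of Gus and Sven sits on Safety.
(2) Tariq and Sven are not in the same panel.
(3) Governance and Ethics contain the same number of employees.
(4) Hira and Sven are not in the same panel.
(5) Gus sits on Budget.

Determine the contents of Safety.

From (5): Gus ∈ Budget.
(1) (exactly one): Sven ∈ Safety.
(2): Tariq ∉ Safety.
(4): Hira ∉ Safety.

Safety = {Sven}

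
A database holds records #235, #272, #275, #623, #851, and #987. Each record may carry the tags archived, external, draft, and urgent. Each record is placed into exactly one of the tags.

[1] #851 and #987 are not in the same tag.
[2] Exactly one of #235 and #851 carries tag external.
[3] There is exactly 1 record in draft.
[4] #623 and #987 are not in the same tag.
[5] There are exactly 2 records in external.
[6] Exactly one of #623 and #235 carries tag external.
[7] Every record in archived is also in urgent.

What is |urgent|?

3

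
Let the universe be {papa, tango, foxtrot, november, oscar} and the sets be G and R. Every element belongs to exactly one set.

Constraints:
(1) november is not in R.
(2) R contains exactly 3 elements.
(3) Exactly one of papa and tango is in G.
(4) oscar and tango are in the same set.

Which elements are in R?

R = {foxtrot, oscar, tango}

From (1): november ∉ R.
Only one set left: november ∈ G.
Suppose papa ∈ R: no assignment then satisfies all the clues, so papa ∉ R.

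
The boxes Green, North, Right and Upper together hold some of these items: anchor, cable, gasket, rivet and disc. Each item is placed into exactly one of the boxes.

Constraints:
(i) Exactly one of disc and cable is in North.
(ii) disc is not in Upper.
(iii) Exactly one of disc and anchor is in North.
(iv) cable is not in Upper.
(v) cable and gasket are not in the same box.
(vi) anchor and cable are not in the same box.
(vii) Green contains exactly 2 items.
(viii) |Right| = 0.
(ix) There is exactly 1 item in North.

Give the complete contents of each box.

Green = {cable, rivet}; North = {disc}; Right = {}; Upper = {anchor, gasket}

From (ii): disc ∉ Upper.
From (iv): cable ∉ Upper.
(viii): Right already has 0, so the rest are out.
Suppose anchor ∈ Green: no assignment then satisfies all the clues, so anchor ∉ Green.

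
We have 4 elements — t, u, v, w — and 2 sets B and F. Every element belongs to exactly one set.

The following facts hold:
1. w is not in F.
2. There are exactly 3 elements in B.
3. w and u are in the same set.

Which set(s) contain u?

From (1): w ∉ F.
(3): u matches w: u ∉ F.
Only one set left: u ∈ B.
Only one set left: w ∈ B.

u: B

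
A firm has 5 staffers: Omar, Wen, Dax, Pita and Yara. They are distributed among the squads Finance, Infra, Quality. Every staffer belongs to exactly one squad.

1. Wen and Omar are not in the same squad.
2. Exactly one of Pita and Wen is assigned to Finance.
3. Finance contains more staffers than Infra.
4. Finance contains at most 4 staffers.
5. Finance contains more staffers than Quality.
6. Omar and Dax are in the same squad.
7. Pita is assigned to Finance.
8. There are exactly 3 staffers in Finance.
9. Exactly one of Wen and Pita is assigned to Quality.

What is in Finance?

Finance = {Dax, Omar, Pita}

From (7): Pita ∈ Finance.
(2) (exactly one): Wen ∉ Finance.
(9) (exactly one): Wen ∈ Quality.
(1): Omar ∉ Quality.
(6): Dax matches Omar: Dax ∉ Quality.
Suppose Omar ∉ Finance: no assignment then satisfies all the clues, so Omar ∈ Finance.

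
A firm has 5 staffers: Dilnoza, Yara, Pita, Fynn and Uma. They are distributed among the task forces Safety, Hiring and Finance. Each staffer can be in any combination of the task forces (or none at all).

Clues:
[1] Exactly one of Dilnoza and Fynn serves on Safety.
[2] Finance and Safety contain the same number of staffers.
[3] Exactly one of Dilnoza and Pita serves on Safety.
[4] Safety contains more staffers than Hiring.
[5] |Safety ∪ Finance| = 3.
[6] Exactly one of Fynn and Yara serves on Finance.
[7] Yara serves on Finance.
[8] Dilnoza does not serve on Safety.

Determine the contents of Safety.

Safety = {Fynn, Pita}

From (7): Yara ∈ Finance.
From (8): Dilnoza ∉ Safety.
(1) (exactly one): Fynn ∈ Safety.
(3) (exactly one): Pita ∈ Safety.
(6) (exactly one): Fynn ∉ Finance.
Suppose Yara ∈ Safety: no assignment then satisfies all the clues, so Yara ∉ Safety.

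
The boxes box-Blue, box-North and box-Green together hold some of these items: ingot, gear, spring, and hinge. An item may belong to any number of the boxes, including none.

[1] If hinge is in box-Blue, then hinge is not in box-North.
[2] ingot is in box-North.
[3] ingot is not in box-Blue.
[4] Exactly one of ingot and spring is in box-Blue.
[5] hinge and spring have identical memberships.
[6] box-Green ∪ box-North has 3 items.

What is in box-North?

From (2): ingot ∈ box-North.
From (3): ingot ∉ box-Blue.
(4) (exactly one): spring ∈ box-Blue.
(5): hinge matches spring: hinge ∈ box-Blue.
(1): hinge ∉ box-North.
(5): spring matches hinge: spring ∉ box-North.
Suppose gear ∈ box-North: no assignment then satisfies all the clues, so gear ∉ box-North.

box-North = {ingot}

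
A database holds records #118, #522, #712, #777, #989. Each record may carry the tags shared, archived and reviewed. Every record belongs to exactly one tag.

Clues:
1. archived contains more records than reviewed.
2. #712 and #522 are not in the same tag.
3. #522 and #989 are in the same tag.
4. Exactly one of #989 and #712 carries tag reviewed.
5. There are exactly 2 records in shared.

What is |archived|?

2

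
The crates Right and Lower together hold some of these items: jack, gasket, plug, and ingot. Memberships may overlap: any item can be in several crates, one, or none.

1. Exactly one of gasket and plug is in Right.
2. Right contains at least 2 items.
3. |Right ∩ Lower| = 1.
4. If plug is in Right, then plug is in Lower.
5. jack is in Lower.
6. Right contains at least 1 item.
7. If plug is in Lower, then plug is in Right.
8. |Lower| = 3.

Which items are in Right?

Right = {ingot, plug}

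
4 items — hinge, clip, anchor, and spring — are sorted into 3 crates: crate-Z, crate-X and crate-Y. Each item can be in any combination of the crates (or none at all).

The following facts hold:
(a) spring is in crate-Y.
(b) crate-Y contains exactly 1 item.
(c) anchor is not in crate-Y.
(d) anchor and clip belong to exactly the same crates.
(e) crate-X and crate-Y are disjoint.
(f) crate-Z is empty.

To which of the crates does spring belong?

spring: crate-Y

From (a): spring ∈ crate-Y.
From (c): anchor ∉ crate-Y.
(b): crate-Y already has 1, so the rest are out.
(e) (disjoint): spring ∉ crate-X.
(f): crate-Z already has 0, so the rest are out.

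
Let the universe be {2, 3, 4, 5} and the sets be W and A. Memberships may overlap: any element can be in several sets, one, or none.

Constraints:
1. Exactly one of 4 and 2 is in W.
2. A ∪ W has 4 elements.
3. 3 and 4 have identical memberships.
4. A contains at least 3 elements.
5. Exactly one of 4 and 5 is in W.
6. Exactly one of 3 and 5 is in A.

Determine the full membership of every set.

W = {2, 5}; A = {2, 3, 4}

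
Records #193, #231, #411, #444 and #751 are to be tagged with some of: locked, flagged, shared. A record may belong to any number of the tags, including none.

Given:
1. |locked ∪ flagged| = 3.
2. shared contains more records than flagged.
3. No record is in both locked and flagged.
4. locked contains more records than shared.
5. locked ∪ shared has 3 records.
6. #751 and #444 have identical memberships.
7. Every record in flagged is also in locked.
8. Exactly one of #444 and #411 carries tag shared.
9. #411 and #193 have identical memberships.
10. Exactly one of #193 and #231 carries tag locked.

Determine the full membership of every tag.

locked = {#231, #444, #751}; flagged = {}; shared = {#444, #751}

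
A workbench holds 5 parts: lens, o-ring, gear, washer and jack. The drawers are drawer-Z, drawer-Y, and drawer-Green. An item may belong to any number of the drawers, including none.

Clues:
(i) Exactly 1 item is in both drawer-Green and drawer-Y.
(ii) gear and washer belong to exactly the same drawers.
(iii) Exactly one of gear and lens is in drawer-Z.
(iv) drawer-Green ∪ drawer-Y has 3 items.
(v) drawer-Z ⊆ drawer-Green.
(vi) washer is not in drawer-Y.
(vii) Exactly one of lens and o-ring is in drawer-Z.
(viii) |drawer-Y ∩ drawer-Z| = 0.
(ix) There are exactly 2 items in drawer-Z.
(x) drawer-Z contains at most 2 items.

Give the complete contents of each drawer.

drawer-Z = {jack, lens}; drawer-Y = {o-ring}; drawer-Green = {jack, lens, o-ring}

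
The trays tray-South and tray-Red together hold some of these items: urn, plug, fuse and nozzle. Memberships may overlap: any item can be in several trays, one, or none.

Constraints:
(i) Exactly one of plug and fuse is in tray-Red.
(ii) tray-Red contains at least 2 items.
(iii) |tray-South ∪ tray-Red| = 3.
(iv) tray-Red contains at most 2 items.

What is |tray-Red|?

2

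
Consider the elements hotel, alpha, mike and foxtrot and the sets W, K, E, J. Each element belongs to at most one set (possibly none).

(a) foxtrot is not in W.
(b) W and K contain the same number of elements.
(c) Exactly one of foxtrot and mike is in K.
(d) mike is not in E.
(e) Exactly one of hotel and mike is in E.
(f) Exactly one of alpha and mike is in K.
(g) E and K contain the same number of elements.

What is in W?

W = {alpha}

From (a): foxtrot ∉ W.
From (d): mike ∉ E.
(e) (exactly one): hotel ∈ E.
Suppose alpha ∉ W: no assignment then satisfies all the clues, so alpha ∈ W.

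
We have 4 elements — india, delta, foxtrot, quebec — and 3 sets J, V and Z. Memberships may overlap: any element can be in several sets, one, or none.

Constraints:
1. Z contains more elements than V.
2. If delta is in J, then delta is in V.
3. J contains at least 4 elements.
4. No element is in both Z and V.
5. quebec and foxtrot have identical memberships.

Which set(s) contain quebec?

quebec: J, Z

(3): only 4 candidates remain for J, so all are in.
(2): delta ∈ V.
(4) (disjoint): delta ∉ Z.
Suppose quebec ∈ V: no assignment then satisfies all the clues, so quebec ∉ V.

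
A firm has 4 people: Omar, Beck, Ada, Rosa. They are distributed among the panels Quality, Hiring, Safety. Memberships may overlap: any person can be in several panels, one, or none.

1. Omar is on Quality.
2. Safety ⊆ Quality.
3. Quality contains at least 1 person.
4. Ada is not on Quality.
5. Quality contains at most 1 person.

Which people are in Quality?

Quality = {Omar}

From (1): Omar ∈ Quality.
From (4): Ada ∉ Quality.
(2) contrapositive: Ada ∉ Safety.
(5): Quality already has 1, so the rest are out.
(2) contrapositive: Beck ∉ Safety.
(2) contrapositive: Rosa ∉ Safety.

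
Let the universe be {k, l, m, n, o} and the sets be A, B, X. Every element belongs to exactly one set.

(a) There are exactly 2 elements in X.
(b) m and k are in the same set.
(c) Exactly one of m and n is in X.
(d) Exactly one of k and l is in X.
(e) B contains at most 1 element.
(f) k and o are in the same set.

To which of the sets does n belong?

n: X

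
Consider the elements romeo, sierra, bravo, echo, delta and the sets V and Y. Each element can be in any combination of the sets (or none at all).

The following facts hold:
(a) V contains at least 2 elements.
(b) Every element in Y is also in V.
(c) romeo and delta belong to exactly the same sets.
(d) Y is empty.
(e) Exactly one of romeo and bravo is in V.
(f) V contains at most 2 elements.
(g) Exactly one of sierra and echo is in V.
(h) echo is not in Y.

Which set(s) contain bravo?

bravo: V

From (h): echo ∉ Y.
(d): Y already has 0, so the rest are out.
Suppose bravo ∉ V: no assignment then satisfies all the clues, so bravo ∈ V.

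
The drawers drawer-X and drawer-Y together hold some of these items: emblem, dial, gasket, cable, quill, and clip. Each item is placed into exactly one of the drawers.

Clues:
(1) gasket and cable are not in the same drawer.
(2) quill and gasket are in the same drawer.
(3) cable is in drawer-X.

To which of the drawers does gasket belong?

From (3): cable ∈ drawer-X.
(1): gasket ∉ drawer-X.
(2): quill matches gasket: quill ∉ drawer-X.
Only one drawer left: gasket ∈ drawer-Y.
Only one drawer left: quill ∈ drawer-Y.

gasket: drawer-Y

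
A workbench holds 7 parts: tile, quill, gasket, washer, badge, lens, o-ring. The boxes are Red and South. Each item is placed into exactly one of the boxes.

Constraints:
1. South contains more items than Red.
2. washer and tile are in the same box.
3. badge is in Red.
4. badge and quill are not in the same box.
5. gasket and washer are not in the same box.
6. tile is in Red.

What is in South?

South = {gasket, lens, o-ring, quill}

From (3): badge ∈ Red.
From (6): tile ∈ Red.
(2): washer matches tile: washer ∈ Red.
(4): quill ∉ Red.
(5): gasket ∉ Red.
Only one box left: quill ∈ South.
Only one box left: gasket ∈ South.
Suppose lens ∉ South: no assignment then satisfies all the clues, so lens ∈ South.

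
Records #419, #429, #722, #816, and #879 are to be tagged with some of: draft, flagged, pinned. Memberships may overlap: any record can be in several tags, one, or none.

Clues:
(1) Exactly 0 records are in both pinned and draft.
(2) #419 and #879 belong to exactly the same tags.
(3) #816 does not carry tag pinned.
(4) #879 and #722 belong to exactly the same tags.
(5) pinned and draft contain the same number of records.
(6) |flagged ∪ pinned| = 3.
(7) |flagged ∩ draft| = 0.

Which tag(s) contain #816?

#816: none

From (3): #816 ∉ pinned.
Suppose #816 ∈ draft: no assignment then satisfies all the clues, so #816 ∉ draft.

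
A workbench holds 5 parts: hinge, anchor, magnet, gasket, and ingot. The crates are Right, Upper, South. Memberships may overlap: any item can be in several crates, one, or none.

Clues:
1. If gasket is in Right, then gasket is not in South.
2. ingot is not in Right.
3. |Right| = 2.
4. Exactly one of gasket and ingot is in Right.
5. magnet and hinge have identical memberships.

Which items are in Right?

Right = {anchor, gasket}

From (2): ingot ∉ Right.
(4) (exactly one): gasket ∈ Right.
(1): gasket ∉ South.
Suppose hinge ∈ Right: no assignment then satisfies all the clues, so hinge ∉ Right.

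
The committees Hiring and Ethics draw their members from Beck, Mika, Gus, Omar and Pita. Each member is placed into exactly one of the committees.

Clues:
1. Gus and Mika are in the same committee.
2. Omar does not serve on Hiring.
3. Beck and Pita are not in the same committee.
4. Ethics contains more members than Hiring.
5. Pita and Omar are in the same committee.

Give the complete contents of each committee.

Hiring = {Beck}; Ethics = {Gus, Mika, Omar, Pita}

From (2): Omar ∉ Hiring.
(5): Pita matches Omar: Pita ∉ Hiring.
Only one committee left: Omar ∈ Ethics.
Only one committee left: Pita ∈ Ethics.
(3): Beck ∉ Ethics.
Only one committee left: Beck ∈ Hiring.
Suppose Mika ∈ Hiring: no assignment then satisfies all the clues, so Mika ∉ Hiring.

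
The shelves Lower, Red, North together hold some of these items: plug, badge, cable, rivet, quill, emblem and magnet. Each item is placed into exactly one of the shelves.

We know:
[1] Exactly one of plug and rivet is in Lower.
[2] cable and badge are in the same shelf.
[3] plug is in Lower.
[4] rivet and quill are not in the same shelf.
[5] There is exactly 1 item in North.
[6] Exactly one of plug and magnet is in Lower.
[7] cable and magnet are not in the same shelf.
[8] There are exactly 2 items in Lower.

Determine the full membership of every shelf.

Lower = {plug, quill}; Red = {badge, cable, emblem, rivet}; North = {magnet}

From (3): plug ∈ Lower.
(1) (exactly one): rivet ∉ Lower.
(6) (exactly one): magnet ∉ Lower.
Suppose badge ∈ Lower: no assignment then satisfies all the clues, so badge ∉ Lower.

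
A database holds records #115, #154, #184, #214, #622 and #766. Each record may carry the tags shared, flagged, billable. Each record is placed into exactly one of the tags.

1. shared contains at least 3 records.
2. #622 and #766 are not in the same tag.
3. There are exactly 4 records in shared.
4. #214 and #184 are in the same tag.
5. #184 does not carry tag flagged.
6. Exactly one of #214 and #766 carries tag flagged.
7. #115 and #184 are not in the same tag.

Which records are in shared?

shared = {#154, #184, #214, #622}

From (5): #184 ∉ flagged.
(4): #214 matches #184: #214 ∉ flagged.
(6) (exactly one): #766 ∈ flagged.
(2): #622 ∉ flagged.
Suppose #115 ∈ shared: no assignment then satisfies all the clues, so #115 ∉ shared.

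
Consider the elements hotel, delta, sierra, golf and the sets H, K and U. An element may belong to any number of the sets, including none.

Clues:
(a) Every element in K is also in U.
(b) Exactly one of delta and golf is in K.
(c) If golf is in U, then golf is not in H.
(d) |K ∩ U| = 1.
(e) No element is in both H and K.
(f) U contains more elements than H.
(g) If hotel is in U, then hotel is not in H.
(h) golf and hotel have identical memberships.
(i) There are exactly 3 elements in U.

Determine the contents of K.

K = {delta}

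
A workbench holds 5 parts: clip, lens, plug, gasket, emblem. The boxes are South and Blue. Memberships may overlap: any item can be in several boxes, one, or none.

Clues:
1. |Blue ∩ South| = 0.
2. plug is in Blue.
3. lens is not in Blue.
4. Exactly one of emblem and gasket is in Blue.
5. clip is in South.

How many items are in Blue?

2

From (2): plug ∈ Blue.
From (3): lens ∉ Blue.
From (5): clip ∈ South.
Suppose clip ∈ Blue: no assignment then satisfies all the clues, so clip ∉ Blue.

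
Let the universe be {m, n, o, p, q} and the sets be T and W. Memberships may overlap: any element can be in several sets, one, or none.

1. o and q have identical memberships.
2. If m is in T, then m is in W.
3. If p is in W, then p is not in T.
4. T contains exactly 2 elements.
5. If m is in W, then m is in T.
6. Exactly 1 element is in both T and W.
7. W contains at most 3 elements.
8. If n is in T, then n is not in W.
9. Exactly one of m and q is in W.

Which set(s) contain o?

o: none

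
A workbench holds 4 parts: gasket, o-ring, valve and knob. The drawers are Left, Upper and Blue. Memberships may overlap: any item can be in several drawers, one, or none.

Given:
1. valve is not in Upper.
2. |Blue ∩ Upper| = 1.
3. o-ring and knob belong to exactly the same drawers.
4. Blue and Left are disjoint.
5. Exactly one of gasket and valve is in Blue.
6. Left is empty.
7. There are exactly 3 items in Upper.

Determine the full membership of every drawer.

Left = {}; Upper = {gasket, knob, o-ring}; Blue = {gasket}

From (1): valve ∉ Upper.
(6): Left already has 0, so the rest are out.
(7): only 3 candidates remain for Upper, so all are in.
Suppose gasket ∉ Blue: no assignment then satisfies all the clues, so gasket ∈ Blue.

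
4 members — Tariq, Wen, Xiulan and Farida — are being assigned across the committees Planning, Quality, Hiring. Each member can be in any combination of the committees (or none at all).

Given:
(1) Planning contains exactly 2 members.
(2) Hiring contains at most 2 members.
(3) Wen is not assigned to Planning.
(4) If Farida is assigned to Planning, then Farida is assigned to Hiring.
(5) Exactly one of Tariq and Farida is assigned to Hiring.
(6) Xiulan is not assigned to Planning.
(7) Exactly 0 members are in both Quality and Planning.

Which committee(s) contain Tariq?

Tariq: Planning

From (3): Wen ∉ Planning.
From (6): Xiulan ∉ Planning.
(1): only 2 candidates remain for Planning, so all are in.
(4): Farida ∈ Hiring.
(5) (exactly one): Tariq ∉ Hiring.
Suppose Tariq ∈ Quality: no assignment then satisfies all the clues, so Tariq ∉ Quality.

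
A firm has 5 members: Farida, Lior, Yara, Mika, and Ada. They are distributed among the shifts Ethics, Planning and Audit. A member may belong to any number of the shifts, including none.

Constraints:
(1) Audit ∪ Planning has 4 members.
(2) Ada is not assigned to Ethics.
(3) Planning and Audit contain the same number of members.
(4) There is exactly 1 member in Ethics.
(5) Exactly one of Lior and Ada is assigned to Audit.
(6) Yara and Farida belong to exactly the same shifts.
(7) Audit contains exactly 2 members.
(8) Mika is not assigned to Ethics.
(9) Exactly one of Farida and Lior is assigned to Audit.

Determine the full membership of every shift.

Ethics = {Lior}; Planning = {Farida, Yara}; Audit = {Lior, Mika}

From (2): Ada ∉ Ethics.
From (8): Mika ∉ Ethics.
Suppose Farida ∈ Ethics: no assignment then satisfies all the clues, so Farida ∉ Ethics.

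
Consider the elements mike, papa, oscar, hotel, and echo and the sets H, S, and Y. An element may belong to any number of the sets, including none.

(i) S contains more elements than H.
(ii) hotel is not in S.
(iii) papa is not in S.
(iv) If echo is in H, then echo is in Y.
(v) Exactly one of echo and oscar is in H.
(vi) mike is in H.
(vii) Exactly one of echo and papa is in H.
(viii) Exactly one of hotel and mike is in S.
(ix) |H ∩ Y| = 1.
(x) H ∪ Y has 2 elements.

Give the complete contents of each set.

H = {echo, mike}; S = {echo, mike, oscar}; Y = {echo}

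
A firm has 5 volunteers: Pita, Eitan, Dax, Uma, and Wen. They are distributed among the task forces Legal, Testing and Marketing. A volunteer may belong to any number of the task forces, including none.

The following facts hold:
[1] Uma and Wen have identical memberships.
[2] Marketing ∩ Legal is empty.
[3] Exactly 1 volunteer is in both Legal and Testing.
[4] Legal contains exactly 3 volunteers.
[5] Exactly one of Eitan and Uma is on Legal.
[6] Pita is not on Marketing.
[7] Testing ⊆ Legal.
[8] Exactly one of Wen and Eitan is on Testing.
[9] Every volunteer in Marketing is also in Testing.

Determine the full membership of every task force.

Legal = {Dax, Eitan, Pita}; Testing = {Eitan}; Marketing = {}

From (6): Pita ∉ Marketing.
Suppose Pita ∉ Legal: no assignment then satisfies all the clues, so Pita ∈ Legal.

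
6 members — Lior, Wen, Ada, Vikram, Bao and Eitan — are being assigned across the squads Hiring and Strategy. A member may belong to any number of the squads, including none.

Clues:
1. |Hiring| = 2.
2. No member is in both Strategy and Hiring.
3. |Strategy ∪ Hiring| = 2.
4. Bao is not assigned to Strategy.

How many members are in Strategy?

From (4): Bao ∉ Strategy.
Suppose Lior ∈ Strategy: no assignment then satisfies all the clues, so Lior ∉ Strategy.

0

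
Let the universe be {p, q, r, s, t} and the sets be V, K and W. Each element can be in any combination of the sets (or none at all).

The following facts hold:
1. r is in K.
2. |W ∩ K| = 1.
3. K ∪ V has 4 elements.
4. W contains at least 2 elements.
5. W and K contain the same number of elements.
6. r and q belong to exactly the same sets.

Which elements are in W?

W = {p, s, t}

From (1): r ∈ K.
(6): q matches r: q ∈ K.
Suppose p ∉ W: no assignment then satisfies all the clues, so p ∈ W.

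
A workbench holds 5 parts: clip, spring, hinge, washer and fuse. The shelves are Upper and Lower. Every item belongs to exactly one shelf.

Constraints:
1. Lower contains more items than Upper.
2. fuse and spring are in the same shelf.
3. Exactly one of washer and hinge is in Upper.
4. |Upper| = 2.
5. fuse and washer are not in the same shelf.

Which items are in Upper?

Upper = {clip, washer}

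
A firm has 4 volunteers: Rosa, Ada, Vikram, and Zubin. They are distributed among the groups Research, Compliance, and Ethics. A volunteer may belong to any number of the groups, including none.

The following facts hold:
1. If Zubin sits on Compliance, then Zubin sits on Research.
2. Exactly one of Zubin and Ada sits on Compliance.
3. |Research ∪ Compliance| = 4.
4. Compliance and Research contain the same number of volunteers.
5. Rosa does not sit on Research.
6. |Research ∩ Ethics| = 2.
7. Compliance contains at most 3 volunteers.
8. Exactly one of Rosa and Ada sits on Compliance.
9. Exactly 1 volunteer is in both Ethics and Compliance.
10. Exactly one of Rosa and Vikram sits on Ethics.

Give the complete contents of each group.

Research = {Ada, Vikram, Zubin}; Compliance = {Rosa, Vikram, Zubin}; Ethics = {Ada, Vikram}

From (5): Rosa ∉ Research.
Suppose Rosa ∉ Compliance: no assignment then satisfies all the clues, so Rosa ∈ Compliance.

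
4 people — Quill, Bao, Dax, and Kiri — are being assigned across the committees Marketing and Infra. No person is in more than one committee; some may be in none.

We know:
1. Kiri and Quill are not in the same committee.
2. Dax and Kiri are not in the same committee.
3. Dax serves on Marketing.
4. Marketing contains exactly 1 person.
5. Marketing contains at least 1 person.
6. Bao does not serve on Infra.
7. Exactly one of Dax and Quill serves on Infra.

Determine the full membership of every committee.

Marketing = {Dax}; Infra = {Quill}

From (3): Dax ∈ Marketing.
From (6): Bao ∉ Infra.
(2): Kiri ∉ Marketing.
(4): Marketing already has 1, so the rest are out.
(7) (exactly one): Quill ∈ Infra.
(1): Kiri ∉ Infra.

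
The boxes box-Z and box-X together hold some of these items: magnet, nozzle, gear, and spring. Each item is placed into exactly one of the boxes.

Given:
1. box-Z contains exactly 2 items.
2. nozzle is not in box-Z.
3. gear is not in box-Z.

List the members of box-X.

box-X = {gear, nozzle}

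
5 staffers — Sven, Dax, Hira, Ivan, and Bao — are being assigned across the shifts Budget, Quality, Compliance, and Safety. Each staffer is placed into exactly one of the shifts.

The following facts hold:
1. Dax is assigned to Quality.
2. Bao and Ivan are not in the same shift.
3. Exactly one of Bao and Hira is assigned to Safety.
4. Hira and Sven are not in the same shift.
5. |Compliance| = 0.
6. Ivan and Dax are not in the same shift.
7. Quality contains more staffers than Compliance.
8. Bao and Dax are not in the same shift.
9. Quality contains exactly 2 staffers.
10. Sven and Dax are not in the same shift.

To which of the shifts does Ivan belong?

From (1): Dax ∈ Quality.
(5): Compliance already has 0, so the rest are out.
(6): Ivan ∉ Quality.
(8): Bao ∉ Quality.
(10): Sven ∉ Quality.
(9): only 2 candidates remain for Quality, so all are in.
(3) (exactly one): Bao ∈ Safety.
(2): Ivan ∉ Safety.
Only one shift left: Ivan ∈ Budget.

Ivan: Budget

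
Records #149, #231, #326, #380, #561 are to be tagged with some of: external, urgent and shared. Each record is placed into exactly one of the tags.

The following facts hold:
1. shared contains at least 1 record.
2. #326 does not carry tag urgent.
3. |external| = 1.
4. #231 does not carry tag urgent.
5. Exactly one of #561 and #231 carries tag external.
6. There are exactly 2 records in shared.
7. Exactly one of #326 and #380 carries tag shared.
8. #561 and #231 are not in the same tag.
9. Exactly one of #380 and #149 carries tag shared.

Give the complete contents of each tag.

external = {#231}; urgent = {#380, #561}; shared = {#149, #326}

From (2): #326 ∉ urgent.
From (4): #231 ∉ urgent.
Suppose #149 ∈ external: no assignment then satisfies all the clues, so #149 ∉ external.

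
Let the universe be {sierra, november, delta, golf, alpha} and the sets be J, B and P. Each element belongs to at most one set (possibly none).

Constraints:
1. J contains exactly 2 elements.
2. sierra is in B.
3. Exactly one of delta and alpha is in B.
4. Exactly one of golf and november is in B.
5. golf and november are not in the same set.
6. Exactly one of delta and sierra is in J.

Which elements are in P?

P = {}

From (2): sierra ∈ B.
(6) (exactly one): delta ∈ J.
(3) (exactly one): alpha ∈ B.
Suppose november ∈ P: no assignment then satisfies all the clues, so november ∉ P.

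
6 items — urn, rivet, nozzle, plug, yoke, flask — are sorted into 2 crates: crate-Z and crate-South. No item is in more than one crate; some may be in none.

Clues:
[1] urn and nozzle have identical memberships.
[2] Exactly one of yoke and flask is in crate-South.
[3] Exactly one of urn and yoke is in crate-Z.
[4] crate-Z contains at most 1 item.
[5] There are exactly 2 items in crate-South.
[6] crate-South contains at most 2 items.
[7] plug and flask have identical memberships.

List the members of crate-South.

crate-South = {flask, plug}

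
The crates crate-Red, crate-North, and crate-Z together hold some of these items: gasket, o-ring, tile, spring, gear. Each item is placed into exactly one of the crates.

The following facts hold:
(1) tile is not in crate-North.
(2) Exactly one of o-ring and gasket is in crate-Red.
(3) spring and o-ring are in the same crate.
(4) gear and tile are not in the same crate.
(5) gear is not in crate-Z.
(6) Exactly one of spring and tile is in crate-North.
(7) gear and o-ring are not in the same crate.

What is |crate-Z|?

From (1): tile ∉ crate-North.
From (5): gear ∉ crate-Z.
(6) (exactly one): spring ∈ crate-North.
(3): o-ring matches spring: o-ring ∉ crate-Red.
(3): o-ring matches spring: o-ring ∈ crate-North.
(7): gear ∉ crate-North.
Only one crate left: gear ∈ crate-Red.
(2) (exactly one): gasket ∈ crate-Red.
(4): tile ∉ crate-Red.
Only one crate left: tile ∈ crate-Z.

1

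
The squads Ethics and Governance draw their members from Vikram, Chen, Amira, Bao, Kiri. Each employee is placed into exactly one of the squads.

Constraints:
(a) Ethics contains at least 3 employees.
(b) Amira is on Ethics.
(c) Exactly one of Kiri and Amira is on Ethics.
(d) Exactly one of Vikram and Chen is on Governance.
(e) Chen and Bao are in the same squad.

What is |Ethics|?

3

From (b): Amira ∈ Ethics.
(c) (exactly one): Kiri ∉ Ethics.
Only one squad left: Kiri ∈ Governance.
Suppose Vikram ∈ Ethics: no assignment then satisfies all the clues, so Vikram ∉ Ethics.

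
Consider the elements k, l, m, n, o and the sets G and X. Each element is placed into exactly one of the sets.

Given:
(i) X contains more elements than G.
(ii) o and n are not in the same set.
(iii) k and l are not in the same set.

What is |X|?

3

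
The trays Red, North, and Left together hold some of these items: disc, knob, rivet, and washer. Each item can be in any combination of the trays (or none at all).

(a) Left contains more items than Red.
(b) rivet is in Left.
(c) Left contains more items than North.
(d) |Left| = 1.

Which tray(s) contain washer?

washer: none

From (b): rivet ∈ Left.
(d): Left already has 1, so the rest are out.
Suppose washer ∈ Red: no assignment then satisfies all the clues, so washer ∉ Red.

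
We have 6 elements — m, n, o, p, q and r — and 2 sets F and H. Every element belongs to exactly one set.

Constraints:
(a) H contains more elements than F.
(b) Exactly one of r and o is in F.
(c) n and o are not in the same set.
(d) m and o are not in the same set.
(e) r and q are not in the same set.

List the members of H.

H = {m, n, p, r}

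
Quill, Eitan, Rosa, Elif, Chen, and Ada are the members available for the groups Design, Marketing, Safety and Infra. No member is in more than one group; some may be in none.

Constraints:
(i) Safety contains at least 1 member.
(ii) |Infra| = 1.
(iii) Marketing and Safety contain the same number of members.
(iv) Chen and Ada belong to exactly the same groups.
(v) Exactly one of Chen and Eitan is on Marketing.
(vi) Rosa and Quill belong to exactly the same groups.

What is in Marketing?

Marketing = {Ada, Chen}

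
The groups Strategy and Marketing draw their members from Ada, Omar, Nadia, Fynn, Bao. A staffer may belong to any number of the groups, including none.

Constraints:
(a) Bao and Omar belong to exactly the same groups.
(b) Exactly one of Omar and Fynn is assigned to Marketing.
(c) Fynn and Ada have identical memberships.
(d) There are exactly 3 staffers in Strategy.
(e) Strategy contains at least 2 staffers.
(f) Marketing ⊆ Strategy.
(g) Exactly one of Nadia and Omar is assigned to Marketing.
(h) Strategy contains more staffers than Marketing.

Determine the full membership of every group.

Strategy = {Bao, Nadia, Omar}; Marketing = {Bao, Omar}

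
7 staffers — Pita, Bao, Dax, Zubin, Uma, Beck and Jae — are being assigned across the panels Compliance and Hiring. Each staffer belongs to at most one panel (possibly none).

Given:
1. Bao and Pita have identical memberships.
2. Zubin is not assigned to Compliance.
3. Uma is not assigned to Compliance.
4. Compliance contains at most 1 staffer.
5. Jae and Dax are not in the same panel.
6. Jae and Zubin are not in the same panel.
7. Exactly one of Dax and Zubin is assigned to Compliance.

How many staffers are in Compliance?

1

From (2): Zubin ∉ Compliance.
From (3): Uma ∉ Compliance.
(7) (exactly one): Dax ∈ Compliance.
(4): Compliance already has 1, so the rest are out.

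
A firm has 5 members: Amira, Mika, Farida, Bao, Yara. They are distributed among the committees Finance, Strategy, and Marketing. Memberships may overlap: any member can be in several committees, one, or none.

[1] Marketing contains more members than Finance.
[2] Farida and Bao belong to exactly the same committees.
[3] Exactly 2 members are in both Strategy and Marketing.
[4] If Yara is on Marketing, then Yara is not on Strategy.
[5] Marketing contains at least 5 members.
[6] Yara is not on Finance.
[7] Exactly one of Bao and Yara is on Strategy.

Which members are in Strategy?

From (6): Yara ∉ Finance.
(5): only 5 candidates remain for Marketing, so all are in.
(4): Yara ∉ Strategy.
(7) (exactly one): Bao ∈ Strategy.
(2): Farida matches Bao: Farida ∈ Strategy.
Suppose Amira ∈ Strategy: no assignment then satisfies all the clues, so Amira ∉ Strategy.

Strategy = {Bao, Farida}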